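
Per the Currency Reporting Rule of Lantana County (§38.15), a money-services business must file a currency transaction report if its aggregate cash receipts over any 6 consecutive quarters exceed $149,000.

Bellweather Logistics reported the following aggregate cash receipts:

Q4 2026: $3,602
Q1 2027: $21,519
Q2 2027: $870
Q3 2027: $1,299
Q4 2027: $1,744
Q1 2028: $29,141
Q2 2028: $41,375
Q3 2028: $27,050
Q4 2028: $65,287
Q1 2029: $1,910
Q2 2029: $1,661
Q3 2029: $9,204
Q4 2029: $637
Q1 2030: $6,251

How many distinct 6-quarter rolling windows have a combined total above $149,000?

Q4 2026–Q1 2028: $3,602 + $21,519 + $870 + $1,299 + $1,744 + $29,141 = $58,175 (under)
Q1 2027–Q2 2028: $21,519 + $870 + $1,299 + $1,744 + $29,141 + $41,375 = $95,948 (under)
Q2 2027–Q3 2028: $870 + $1,299 + $1,744 + $29,141 + $41,375 + $27,050 = $101,479 (under)
Q3 2027–Q4 2028: $1,299 + $1,744 + $29,141 + $41,375 + $27,050 + $65,287 = $165,896 (over)
Q4 2027–Q1 2029: $1,744 + $29,141 + $41,375 + $27,050 + $65,287 + $1,910 = $166,507 (over)
Q1 2028–Q2 2029: $29,141 + $41,375 + $27,050 + $65,287 + $1,910 + $1,661 = $166,424 (over)
Q2 2028–Q3 2029: $41,375 + $27,050 + $65,287 + $1,910 + $1,661 + $9,204 = $146,487 (under)
Q3 2028–Q4 2029: $27,050 + $65,287 + $1,910 + $1,661 + $9,204 + $637 = $105,749 (under)
Q4 2028–Q1 2030: $65,287 + $1,910 + $1,661 + $9,204 + $637 + $6,251 = $84,950 (under)
3 windows exceed the threshold.

3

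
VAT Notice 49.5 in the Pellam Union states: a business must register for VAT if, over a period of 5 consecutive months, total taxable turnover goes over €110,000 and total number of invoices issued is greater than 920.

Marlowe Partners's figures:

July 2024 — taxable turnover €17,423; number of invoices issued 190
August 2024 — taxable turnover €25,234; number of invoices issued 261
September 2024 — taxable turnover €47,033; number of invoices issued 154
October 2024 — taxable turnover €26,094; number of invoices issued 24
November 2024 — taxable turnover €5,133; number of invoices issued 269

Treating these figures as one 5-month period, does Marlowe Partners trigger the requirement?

Total taxable turnover: €17,423 + €25,234 + €47,033 + €26,094 + €5,133 = €120,917 (> €110,000).
Total number of invoices issued: 190 + 261 + 154 + 24 + 269 = 898 (≤ 920).
The test is 'and': the rule requires both, and at least one is not exceeded.

No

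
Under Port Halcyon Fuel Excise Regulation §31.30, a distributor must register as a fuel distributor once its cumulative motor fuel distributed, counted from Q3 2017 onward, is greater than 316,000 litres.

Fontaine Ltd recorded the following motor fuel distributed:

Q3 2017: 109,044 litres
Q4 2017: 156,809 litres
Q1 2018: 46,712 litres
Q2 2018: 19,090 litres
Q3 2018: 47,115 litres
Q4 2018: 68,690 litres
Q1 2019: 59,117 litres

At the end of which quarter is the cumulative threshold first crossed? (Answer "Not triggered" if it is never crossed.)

Through Q3 2017: 109,044 litres
Through Q4 2017: 265,853 litres
Through Q1 2018: 312,565 litres
Through Q2 2018: 331,655 litres ← exceeds threshold

Q2 2018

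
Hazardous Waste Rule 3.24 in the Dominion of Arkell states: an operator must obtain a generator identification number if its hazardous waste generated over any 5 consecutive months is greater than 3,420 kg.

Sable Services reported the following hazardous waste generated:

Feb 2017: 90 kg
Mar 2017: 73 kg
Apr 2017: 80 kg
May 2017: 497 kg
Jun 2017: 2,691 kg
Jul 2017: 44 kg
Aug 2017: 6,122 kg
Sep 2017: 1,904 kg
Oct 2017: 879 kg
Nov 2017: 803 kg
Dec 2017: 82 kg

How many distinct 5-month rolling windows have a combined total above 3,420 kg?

6

Feb 2017–Jun 2017: 90 kg + 73 kg + 80 kg + 497 kg + 2,691 kg = 3,431 kg (over)
Mar 2017–Jul 2017: 73 kg + 80 kg + 497 kg + 2,691 kg + 44 kg = 3,385 kg (under)
Apr 2017–Aug 2017: 80 kg + 497 kg + 2,691 kg + 44 kg + 6,122 kg = 9,434 kg (over)
May 2017–Sep 2017: 497 kg + 2,691 kg + 44 kg + 6,122 kg + 1,904 kg = 11,258 kg (over)
Jun 2017–Oct 2017: 2,691 kg + 44 kg + 6,122 kg + 1,904 kg + 879 kg = 11,640 kg (over)
Jul 2017–Nov 2017: 44 kg + 6,122 kg + 1,904 kg + 879 kg + 803 kg = 9,752 kg (over)
Aug 2017–Dec 2017: 6,122 kg + 1,904 kg + 879 kg + 803 kg + 82 kg = 9,790 kg (over)
6 windows exceed the threshold.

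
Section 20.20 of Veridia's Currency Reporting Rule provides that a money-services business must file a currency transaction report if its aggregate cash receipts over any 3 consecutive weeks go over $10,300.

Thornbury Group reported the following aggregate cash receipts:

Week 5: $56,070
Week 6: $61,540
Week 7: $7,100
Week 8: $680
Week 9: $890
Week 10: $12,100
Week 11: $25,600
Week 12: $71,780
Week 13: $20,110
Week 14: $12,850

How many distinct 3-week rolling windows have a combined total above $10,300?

Week 5–Week 7: $56,070 + $61,540 + $7,100 = $124,710 (over)
Week 6–Week 8: $61,540 + $7,100 + $680 = $69,320 (over)
Week 7–Week 9: $7,100 + $680 + $890 = $8,670 (under)
Week 8–Week 10: $680 + $890 + $12,100 = $13,670 (over)
Week 9–Week 11: $890 + $12,100 + $25,600 = $38,590 (over)
Week 10–Week 12: $12,100 + $25,600 + $71,780 = $109,480 (over)
Week 11–Week 13: $25,600 + $71,780 + $20,110 = $117,490 (over)
Week 12–Week 14: $71,780 + $20,110 + $12,850 = $104,740 (over)
7 windows exceed the threshold.

7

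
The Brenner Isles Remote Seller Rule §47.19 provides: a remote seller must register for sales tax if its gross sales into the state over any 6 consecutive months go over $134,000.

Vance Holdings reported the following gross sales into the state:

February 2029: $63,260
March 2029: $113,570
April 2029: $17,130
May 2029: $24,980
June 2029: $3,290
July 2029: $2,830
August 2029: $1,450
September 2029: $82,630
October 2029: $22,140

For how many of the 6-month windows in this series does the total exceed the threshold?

3

February 2029–July 2029: $63,260 + $113,570 + $17,130 + $24,980 + $3,290 + $2,830 = $225,060 (over)
March 2029–August 2029: $113,570 + $17,130 + $24,980 + $3,290 + $2,830 + $1,450 = $163,250 (over)
April 2029–September 2029: $17,130 + $24,980 + $3,290 + $2,830 + $1,450 + $82,630 = $132,310 (under)
May 2029–October 2029: $24,980 + $3,290 + $2,830 + $1,450 + $82,630 + $22,140 = $137,320 (over)
3 windows exceed the threshold.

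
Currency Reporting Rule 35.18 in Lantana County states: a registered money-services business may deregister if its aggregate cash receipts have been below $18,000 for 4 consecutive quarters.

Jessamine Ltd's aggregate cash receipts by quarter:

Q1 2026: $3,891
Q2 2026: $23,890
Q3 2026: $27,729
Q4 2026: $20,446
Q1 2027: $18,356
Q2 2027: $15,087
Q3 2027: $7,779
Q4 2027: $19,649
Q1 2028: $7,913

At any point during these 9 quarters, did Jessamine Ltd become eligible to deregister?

No

Quarters below $18,000: Q1 2026, Q2 2027, Q3 2027, Q1 2028.
Longest run of consecutive quarters below the threshold: 2.
2 < 4, so Jessamine Ltd never became eligible.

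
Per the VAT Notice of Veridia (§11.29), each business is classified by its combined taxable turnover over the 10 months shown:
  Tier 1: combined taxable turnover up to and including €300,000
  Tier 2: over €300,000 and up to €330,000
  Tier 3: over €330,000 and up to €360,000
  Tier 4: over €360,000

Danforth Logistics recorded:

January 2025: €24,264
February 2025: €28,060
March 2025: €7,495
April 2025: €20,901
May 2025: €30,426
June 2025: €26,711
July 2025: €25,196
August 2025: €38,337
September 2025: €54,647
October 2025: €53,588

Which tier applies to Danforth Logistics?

Tier 2

Combined taxable turnover: €24,264 + €28,060 + €7,495 + €20,901 + €30,426 + €26,711 + €25,196 + €38,337 + €54,647 + €53,588 = €309,625.
€300,000 < €309,625 ≤ €330,000, so Tier 2 applies.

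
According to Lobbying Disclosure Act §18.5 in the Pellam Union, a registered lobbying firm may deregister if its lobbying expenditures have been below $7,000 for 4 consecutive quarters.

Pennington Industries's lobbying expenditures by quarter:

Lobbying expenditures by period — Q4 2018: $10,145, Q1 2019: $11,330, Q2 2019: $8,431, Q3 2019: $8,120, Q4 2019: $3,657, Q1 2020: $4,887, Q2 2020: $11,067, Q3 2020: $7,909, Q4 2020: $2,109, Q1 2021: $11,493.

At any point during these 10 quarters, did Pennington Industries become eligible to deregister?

No

Quarters below $7,000: Q4 2019, Q1 2020, Q4 2020.
Longest run of consecutive quarters below the threshold: 2.
2 < 4, so Pennington Industries never became eligible.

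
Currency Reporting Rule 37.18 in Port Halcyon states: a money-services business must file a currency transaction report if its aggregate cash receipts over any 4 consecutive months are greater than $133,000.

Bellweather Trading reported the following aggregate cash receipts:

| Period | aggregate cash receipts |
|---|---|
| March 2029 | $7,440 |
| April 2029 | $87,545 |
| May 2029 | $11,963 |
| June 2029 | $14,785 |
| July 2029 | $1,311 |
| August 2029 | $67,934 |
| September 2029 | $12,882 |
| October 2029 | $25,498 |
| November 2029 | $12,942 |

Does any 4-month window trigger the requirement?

No

March 2029–June 2029: $7,440 + $87,545 + $11,963 + $14,785 = $121,733 (under)
April 2029–July 2029: $87,545 + $11,963 + $14,785 + $1,311 = $115,604 (under)
May 2029–August 2029: $11,963 + $14,785 + $1,311 + $67,934 = $95,993 (under)
June 2029–September 2029: $14,785 + $1,311 + $67,934 + $12,882 = $96,912 (under)
July 2029–October 2029: $1,311 + $67,934 + $12,882 + $25,498 = $107,625 (under)
August 2029–November 2029: $67,934 + $12,882 + $25,498 + $12,942 = $119,256 (under)
No window exceeds $133,000.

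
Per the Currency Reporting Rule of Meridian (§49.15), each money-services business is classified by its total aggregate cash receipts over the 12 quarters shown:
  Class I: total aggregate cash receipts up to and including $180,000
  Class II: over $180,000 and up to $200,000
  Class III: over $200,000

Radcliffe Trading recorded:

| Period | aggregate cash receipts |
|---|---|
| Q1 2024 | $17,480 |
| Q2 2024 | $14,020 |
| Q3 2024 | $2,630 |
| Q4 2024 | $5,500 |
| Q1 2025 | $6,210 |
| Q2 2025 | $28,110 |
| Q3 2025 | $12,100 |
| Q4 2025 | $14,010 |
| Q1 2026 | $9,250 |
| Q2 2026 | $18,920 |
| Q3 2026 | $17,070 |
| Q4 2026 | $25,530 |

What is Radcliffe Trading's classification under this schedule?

Class I

Total aggregate cash receipts: $17,480 + $14,020 + $2,630 + $5,500 + $6,210 + $28,110 + $12,100 + $14,010 + $9,250 + $18,920 + $17,070 + $25,530 = $170,830.
$170,830 ≤ $180,000, so Class I applies.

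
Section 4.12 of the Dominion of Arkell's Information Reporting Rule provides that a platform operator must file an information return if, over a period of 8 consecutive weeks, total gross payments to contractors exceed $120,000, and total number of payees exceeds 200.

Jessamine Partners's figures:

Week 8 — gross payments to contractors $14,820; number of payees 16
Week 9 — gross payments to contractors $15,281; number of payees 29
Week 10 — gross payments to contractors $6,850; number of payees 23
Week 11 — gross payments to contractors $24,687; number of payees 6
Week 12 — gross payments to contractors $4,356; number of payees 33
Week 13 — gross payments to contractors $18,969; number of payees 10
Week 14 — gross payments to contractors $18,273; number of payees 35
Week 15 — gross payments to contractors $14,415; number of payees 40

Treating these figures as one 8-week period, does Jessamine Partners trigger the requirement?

No

Total gross payments to contractors: $14,820 + $15,281 + $6,850 + $24,687 + $4,356 + $18,969 + $18,273 + $14,415 = $117,651 (≤ $120,000).
Total number of payees: 16 + 29 + 23 + 6 + 33 + 10 + 35 + 40 = 192 (≤ 200).
The test is 'and': the rule requires both, and at least one is not exceeded.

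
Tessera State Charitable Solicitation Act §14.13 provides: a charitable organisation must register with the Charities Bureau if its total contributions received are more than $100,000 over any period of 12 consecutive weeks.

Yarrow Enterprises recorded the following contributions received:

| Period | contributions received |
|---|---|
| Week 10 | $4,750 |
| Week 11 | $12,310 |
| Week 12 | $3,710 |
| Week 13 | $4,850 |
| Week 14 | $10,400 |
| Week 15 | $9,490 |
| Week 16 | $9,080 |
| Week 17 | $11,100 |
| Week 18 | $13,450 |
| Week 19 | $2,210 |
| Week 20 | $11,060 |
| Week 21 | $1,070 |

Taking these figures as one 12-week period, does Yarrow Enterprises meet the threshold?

Total contributions received: $4,750 + $12,310 + $3,710 + $4,850 + $10,400 + $9,490 + $9,080 + $11,100 + $13,450 + $2,210 + $11,060 + $1,070 = $93,480.
$93,480 ≤ $100,000, so the threshold is not exceeded.

No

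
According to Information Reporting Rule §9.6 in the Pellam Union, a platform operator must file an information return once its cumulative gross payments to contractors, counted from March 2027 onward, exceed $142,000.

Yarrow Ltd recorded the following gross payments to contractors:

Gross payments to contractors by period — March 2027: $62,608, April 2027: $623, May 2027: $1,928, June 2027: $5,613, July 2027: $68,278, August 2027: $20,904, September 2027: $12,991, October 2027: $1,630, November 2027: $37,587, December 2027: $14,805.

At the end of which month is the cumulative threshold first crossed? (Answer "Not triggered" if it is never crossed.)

August 2027

Through March 2027: $62,608
Through April 2027: $63,231
Through May 2027: $65,159
Through June 2027: $70,772
Through July 2027: $139,050
Through August 2027: $159,954 ← exceeds threshold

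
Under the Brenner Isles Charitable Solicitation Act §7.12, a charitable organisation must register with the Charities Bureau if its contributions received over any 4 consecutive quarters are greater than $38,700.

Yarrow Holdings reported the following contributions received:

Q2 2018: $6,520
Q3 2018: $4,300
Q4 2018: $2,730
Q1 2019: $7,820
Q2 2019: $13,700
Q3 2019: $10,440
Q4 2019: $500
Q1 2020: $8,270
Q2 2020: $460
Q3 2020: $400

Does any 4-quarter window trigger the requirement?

Q2 2018–Q1 2019: $6,520 + $4,300 + $2,730 + $7,820 = $21,370 (under)
Q3 2018–Q2 2019: $4,300 + $2,730 + $7,820 + $13,700 = $28,550 (under)
Q4 2018–Q3 2019: $2,730 + $7,820 + $13,700 + $10,440 = $34,690 (under)
Q1 2019–Q4 2019: $7,820 + $13,700 + $10,440 + $500 = $32,460 (under)
Q2 2019–Q1 2020: $13,700 + $10,440 + $500 + $8,270 = $32,910 (under)
Q3 2019–Q2 2020: $10,440 + $500 + $8,270 + $460 = $19,670 (under)
Q4 2019–Q3 2020: $500 + $8,270 + $460 + $400 = $9,630 (under)
No window exceeds $38,700.

No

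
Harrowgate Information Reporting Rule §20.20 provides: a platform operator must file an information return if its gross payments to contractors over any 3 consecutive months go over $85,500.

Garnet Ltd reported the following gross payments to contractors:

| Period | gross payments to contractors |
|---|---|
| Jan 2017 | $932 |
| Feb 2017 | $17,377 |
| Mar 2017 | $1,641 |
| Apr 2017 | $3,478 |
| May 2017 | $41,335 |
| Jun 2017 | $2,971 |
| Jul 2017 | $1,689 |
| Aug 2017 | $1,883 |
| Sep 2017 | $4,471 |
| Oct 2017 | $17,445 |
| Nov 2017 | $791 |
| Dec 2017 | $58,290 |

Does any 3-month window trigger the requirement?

Jan 2017–Mar 2017: $932 + $17,377 + $1,641 = $19,950 (under)
Feb 2017–Apr 2017: $17,377 + $1,641 + $3,478 = $22,496 (under)
Mar 2017–May 2017: $1,641 + $3,478 + $41,335 = $46,454 (under)
Apr 2017–Jun 2017: $3,478 + $41,335 + $2,971 = $47,784 (under)
May 2017–Jul 2017: $41,335 + $2,971 + $1,689 = $45,995 (under)
Jun 2017–Aug 2017: $2,971 + $1,689 + $1,883 = $6,543 (under)
Jul 2017–Sep 2017: $1,689 + $1,883 + $4,471 = $8,043 (under)
Aug 2017–Oct 2017: $1,883 + $4,471 + $17,445 = $23,799 (under)
Sep 2017–Nov 2017: $4,471 + $17,445 + $791 = $22,707 (under)
Oct 2017–Dec 2017: $17,445 + $791 + $58,290 = $76,526 (under)
No window exceeds $85,500.

No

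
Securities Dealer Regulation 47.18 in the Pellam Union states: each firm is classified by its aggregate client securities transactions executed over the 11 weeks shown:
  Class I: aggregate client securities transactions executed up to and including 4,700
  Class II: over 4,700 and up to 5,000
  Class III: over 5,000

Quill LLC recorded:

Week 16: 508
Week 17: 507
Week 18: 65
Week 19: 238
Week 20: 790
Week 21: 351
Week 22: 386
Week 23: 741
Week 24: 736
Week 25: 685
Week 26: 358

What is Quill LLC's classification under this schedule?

Class III

Aggregate client securities transactions executed: 508 + 507 + 65 + 238 + 790 + 351 + 386 + 741 + 736 + 685 + 358 = 5,365.
5,365 > 5,000, so Class III applies.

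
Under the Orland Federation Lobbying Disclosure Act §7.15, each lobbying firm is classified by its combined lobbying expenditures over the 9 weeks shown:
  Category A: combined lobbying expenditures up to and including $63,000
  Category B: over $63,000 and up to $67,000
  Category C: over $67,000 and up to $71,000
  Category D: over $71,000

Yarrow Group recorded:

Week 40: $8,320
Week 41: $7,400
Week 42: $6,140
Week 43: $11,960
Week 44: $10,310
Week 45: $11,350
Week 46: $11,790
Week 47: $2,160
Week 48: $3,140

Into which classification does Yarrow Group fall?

Combined lobbying expenditures: $8,320 + $7,400 + $6,140 + $11,960 + $10,310 + $11,350 + $11,790 + $2,160 + $3,140 = $72,570.
$72,570 > $71,000, so Category D applies.

Category D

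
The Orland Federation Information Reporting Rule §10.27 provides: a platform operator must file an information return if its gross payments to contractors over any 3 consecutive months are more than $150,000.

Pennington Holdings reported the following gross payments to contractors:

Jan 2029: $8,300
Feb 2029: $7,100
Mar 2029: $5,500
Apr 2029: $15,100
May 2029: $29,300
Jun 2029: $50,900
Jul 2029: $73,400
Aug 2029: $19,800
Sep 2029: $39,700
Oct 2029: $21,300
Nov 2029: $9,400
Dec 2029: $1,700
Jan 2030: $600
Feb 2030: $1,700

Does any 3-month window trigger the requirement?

Yes

Jan 2029–Mar 2029: $8,300 + $7,100 + $5,500 = $20,900 (under)
Feb 2029–Apr 2029: $7,100 + $5,500 + $15,100 = $27,700 (under)
Mar 2029–May 2029: $5,500 + $15,100 + $29,300 = $49,900 (under)
Apr 2029–Jun 2029: $15,100 + $29,300 + $50,900 = $95,300 (under)
May 2029–Jul 2029: $29,300 + $50,900 + $73,400 = $153,600 (over)
Jun 2029–Aug 2029: $50,900 + $73,400 + $19,800 = $144,100 (under)
Jul 2029–Sep 2029: $73,400 + $19,800 + $39,700 = $132,900 (under)
Aug 2029–Oct 2029: $19,800 + $39,700 + $21,300 = $80,800 (under)
Sep 2029–Nov 2029: $39,700 + $21,300 + $9,400 = $70,400 (under)
Oct 2029–Dec 2029: $21,300 + $9,400 + $1,700 = $32,400 (under)
Nov 2029–Jan 2030: $9,400 + $1,700 + $600 = $11,700 (under)
Dec 2029–Feb 2030: $1,700 + $600 + $1,700 = $4,000 (under)
At least one window exceeds $150,000.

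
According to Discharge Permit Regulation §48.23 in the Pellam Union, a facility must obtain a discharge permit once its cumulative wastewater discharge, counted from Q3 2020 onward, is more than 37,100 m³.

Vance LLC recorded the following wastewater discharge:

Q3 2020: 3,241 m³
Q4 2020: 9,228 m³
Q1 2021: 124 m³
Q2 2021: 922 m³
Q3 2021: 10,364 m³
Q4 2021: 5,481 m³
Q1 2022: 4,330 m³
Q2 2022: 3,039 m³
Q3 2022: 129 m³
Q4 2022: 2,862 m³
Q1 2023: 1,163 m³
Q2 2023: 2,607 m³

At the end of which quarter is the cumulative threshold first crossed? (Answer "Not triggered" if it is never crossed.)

Through Q3 2020: 3,241 m³
Through Q4 2020: 12,469 m³
Through Q1 2021: 12,593 m³
Through Q2 2021: 13,515 m³
Through Q3 2021: 23,879 m³
Through Q4 2021: 29,360 m³
Through Q1 2022: 33,690 m³
Through Q2 2022: 36,729 m³
Through Q3 2022: 36,858 m³
Through Q4 2022: 39,720 m³ ← exceeds threshold

Q4 2022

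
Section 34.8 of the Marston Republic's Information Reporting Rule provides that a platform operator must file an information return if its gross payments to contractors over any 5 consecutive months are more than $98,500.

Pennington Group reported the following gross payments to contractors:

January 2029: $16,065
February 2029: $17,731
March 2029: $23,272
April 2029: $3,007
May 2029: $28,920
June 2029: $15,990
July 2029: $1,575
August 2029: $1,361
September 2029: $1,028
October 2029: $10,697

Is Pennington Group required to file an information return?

No

January 2029–May 2029: $16,065 + $17,731 + $23,272 + $3,007 + $28,920 = $88,995 (under)
February 2029–June 2029: $17,731 + $23,272 + $3,007 + $28,920 + $15,990 = $88,920 (under)
March 2029–July 2029: $23,272 + $3,007 + $28,920 + $15,990 + $1,575 = $72,764 (under)
April 2029–August 2029: $3,007 + $28,920 + $15,990 + $1,575 + $1,361 = $50,853 (under)
May 2029–September 2029: $28,920 + $15,990 + $1,575 + $1,361 + $1,028 = $48,874 (under)
June 2029–October 2029: $15,990 + $1,575 + $1,361 + $1,028 + $10,697 = $30,651 (under)
No window exceeds $98,500.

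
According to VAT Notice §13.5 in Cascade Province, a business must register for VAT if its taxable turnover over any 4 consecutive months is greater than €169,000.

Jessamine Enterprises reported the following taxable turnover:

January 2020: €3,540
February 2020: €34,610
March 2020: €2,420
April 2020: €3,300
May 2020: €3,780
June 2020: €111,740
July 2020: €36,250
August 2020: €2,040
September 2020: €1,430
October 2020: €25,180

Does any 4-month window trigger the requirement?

January 2020–April 2020: €3,540 + €34,610 + €2,420 + €3,300 = €43,870 (under)
February 2020–May 2020: €34,610 + €2,420 + €3,300 + €3,780 = €44,110 (under)
March 2020–June 2020: €2,420 + €3,300 + €3,780 + €111,740 = €121,240 (under)
April 2020–July 2020: €3,300 + €3,780 + €111,740 + €36,250 = €155,070 (under)
May 2020–August 2020: €3,780 + €111,740 + €36,250 + €2,040 = €153,810 (under)
June 2020–September 2020: €111,740 + €36,250 + €2,040 + €1,430 = €151,460 (under)
July 2020–October 2020: €36,250 + €2,040 + €1,430 + €25,180 = €64,900 (under)
No window exceeds €169,000.

No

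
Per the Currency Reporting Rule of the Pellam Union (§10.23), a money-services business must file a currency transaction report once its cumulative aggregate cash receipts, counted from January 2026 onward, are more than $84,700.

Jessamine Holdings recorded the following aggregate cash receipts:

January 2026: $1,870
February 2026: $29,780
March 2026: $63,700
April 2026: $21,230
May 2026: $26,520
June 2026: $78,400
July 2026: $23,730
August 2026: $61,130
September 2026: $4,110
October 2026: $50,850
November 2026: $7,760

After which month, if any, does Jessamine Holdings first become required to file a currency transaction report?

Through January 2026: $1,870
Through February 2026: $31,650
Through March 2026: $95,350 ← exceeds threshold

March 2026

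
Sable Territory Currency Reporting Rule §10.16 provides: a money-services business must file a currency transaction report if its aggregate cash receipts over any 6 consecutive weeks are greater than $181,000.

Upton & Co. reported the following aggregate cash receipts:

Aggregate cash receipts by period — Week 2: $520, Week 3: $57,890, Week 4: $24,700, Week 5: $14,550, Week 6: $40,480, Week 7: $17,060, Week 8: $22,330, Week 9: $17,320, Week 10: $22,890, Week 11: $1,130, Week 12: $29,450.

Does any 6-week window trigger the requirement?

Week 2–Week 7: $520 + $57,890 + $24,700 + $14,550 + $40,480 + $17,060 = $155,200 (under)
Week 3–Week 8: $57,890 + $24,700 + $14,550 + $40,480 + $17,060 + $22,330 = $177,010 (under)
Week 4–Week 9: $24,700 + $14,550 + $40,480 + $17,060 + $22,330 + $17,320 = $136,440 (under)
Week 5–Week 10: $14,550 + $40,480 + $17,060 + $22,330 + $17,320 + $22,890 = $134,630 (under)
Week 6–Week 11: $40,480 + $17,060 + $22,330 + $17,320 + $22,890 + $1,130 = $121,210 (under)
Week 7–Week 12: $17,060 + $22,330 + $17,320 + $22,890 + $1,130 + $29,450 = $110,180 (under)
No window exceeds $181,000.

No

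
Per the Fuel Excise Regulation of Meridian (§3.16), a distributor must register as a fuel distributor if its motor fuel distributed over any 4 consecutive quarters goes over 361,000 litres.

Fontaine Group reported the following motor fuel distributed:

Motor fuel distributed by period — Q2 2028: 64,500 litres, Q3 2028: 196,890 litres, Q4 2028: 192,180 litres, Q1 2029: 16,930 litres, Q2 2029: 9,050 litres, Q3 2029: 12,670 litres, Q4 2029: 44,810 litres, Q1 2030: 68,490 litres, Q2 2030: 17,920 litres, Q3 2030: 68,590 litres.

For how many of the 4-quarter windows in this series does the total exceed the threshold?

2

Q2 2028–Q1 2029: 64,500 litres + 196,890 litres + 192,180 litres + 16,930 litres = 470,500 litres (over)
Q3 2028–Q2 2029: 196,890 litres + 192,180 litres + 16,930 litres + 9,050 litres = 415,050 litres (over)
Q4 2028–Q3 2029: 192,180 litres + 16,930 litres + 9,050 litres + 12,670 litres = 230,830 litres (under)
Q1 2029–Q4 2029: 16,930 litres + 9,050 litres + 12,670 litres + 44,810 litres = 83,460 litres (under)
Q2 2029–Q1 2030: 9,050 litres + 12,670 litres + 44,810 litres + 68,490 litres = 135,020 litres (under)
Q3 2029–Q2 2030: 12,670 litres + 44,810 litres + 68,490 litres + 17,920 litres = 143,890 litres (under)
Q4 2029–Q3 2030: 44,810 litres + 68,490 litres + 17,920 litres + 68,590 litres = 199,810 litres (under)
2 windows exceed the threshold.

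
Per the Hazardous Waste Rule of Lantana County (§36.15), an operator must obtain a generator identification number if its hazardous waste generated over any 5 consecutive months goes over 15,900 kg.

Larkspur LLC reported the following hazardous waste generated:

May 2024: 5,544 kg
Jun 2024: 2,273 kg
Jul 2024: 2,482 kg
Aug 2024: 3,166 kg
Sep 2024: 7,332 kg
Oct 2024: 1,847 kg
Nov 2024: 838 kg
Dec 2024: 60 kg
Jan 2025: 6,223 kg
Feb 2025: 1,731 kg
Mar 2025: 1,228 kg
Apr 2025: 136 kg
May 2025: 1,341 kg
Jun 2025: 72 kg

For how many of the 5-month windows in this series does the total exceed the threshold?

3

May 2024–Sep 2024: 5,544 kg + 2,273 kg + 2,482 kg + 3,166 kg + 7,332 kg = 20,797 kg (over)
Jun 2024–Oct 2024: 2,273 kg + 2,482 kg + 3,166 kg + 7,332 kg + 1,847 kg = 17,100 kg (over)
Jul 2024–Nov 2024: 2,482 kg + 3,166 kg + 7,332 kg + 1,847 kg + 838 kg = 15,665 kg (under)
Aug 2024–Dec 2024: 3,166 kg + 7,332 kg + 1,847 kg + 838 kg + 60 kg = 13,243 kg (under)
Sep 2024–Jan 2025: 7,332 kg + 1,847 kg + 838 kg + 60 kg + 6,223 kg = 16,300 kg (over)
Oct 2024–Feb 2025: 1,847 kg + 838 kg + 60 kg + 6,223 kg + 1,731 kg = 10,699 kg (under)
Nov 2024–Mar 2025: 838 kg + 60 kg + 6,223 kg + 1,731 kg + 1,228 kg = 10,080 kg (under)
Dec 2024–Apr 2025: 60 kg + 6,223 kg + 1,731 kg + 1,228 kg + 136 kg = 9,378 kg (under)
Jan 2025–May 2025: 6,223 kg + 1,731 kg + 1,228 kg + 136 kg + 1,341 kg = 10,659 kg (under)
Feb 2025–Jun 2025: 1,731 kg + 1,228 kg + 136 kg + 1,341 kg + 72 kg = 4,508 kg (under)
3 windows exceed the threshold.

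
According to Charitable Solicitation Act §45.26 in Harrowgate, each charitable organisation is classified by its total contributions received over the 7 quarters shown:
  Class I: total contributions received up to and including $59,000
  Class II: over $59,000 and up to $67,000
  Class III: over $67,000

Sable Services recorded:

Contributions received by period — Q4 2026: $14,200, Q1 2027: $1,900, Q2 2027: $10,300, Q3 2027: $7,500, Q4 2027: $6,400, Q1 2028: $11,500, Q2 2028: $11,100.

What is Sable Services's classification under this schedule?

Class II

Total contributions received: $14,200 + $1,900 + $10,300 + $7,500 + $6,400 + $11,500 + $11,100 = $62,900.
$59,000 < $62,900 ≤ $67,000, so Class II applies.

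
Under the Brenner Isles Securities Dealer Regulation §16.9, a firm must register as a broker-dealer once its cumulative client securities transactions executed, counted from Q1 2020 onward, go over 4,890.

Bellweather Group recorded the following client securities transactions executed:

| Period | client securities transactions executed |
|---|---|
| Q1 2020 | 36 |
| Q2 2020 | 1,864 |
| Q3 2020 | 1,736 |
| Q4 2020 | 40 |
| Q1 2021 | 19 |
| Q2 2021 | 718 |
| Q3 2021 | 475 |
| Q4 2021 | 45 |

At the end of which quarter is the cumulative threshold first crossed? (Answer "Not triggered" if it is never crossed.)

Q4 2021

Through Q1 2020: 36
Through Q2 2020: 1,900
Through Q3 2020: 3,636
Through Q4 2020: 3,676
Through Q1 2021: 3,695
Through Q2 2021: 4,413
Through Q3 2021: 4,888
Through Q4 2021: 4,933 ← exceeds threshold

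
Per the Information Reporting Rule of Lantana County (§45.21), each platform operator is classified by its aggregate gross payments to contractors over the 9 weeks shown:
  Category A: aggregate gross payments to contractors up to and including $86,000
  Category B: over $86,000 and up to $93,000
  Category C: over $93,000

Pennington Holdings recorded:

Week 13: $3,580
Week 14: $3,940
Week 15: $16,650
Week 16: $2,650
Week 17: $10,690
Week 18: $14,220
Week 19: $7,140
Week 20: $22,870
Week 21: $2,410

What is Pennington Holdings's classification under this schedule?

Category A

Aggregate gross payments to contractors: $3,580 + $3,940 + $16,650 + $2,650 + $10,690 + $14,220 + $7,140 + $22,870 + $2,410 = $84,150.
$84,150 ≤ $86,000, so Category A applies.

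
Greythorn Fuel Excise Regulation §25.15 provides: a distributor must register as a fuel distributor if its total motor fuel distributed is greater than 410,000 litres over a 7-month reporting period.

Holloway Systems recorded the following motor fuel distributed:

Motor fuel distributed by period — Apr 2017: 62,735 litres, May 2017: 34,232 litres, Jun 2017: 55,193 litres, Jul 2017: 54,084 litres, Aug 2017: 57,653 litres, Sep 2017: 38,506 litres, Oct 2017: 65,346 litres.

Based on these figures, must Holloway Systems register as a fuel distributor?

No

Total motor fuel distributed: 62,735 litres + 34,232 litres + 55,193 litres + 54,084 litres + 57,653 litres + 38,506 litres + 65,346 litres = 367,749 litres.
367,749 litres ≤ 410,000 litres, so the threshold is not exceeded.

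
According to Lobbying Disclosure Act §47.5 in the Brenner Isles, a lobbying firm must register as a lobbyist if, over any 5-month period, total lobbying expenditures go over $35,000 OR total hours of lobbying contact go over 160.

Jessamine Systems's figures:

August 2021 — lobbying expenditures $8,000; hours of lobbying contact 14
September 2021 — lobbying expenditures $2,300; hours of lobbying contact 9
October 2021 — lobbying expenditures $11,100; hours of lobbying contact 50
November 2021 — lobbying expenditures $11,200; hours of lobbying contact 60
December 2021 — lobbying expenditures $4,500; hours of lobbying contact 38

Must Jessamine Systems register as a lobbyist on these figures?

Total lobbying expenditures: $8,000 + $2,300 + $11,100 + $11,200 + $4,500 = $37,100 (> $35,000).
Total hours of lobbying contact: 14 + 9 + 50 + 60 + 38 = 171 (> 160).
The test is 'or': at least one threshold is exceeded.

Yes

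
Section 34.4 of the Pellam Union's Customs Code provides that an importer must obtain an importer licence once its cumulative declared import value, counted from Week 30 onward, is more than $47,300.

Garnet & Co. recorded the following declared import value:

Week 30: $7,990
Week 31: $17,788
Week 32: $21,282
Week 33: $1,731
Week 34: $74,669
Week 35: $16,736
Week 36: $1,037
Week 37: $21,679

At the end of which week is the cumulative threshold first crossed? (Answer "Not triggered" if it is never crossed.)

Through Week 30: $7,990
Through Week 31: $25,778
Through Week 32: $47,060
Through Week 33: $48,791 ← exceeds threshold

Week 33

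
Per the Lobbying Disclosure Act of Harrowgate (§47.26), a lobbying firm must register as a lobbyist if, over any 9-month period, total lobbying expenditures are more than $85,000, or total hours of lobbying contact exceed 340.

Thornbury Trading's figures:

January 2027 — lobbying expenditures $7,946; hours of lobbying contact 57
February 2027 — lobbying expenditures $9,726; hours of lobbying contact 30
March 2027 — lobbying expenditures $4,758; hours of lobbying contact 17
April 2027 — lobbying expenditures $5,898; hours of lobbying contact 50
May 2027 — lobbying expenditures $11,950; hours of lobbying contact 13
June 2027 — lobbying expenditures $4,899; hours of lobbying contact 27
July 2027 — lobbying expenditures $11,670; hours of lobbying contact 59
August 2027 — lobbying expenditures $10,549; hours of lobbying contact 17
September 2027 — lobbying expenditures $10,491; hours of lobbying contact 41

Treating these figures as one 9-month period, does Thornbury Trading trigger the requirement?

No

Total lobbying expenditures: $7,946 + $9,726 + $4,758 + $5,898 + $11,950 + $4,899 + $11,670 + $10,549 + $10,491 = $77,887 (≤ $85,000).
Total hours of lobbying contact: 57 + 30 + 17 + 50 + 13 + 27 + 59 + 17 + 41 = 311 (≤ 340).
The test is 'or': neither threshold is exceeded.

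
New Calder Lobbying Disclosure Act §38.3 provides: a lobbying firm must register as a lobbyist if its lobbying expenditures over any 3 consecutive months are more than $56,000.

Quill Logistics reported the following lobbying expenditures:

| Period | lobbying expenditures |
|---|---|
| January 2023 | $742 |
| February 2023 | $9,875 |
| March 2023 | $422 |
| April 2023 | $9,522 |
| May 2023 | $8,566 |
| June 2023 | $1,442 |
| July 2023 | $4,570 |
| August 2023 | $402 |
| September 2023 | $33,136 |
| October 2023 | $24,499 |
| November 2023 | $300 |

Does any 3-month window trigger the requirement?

Yes

January 2023–March 2023: $742 + $9,875 + $422 = $11,039 (under)
February 2023–April 2023: $9,875 + $422 + $9,522 = $19,819 (under)
March 2023–May 2023: $422 + $9,522 + $8,566 = $18,510 (under)
April 2023–June 2023: $9,522 + $8,566 + $1,442 = $19,530 (under)
May 2023–July 2023: $8,566 + $1,442 + $4,570 = $14,578 (under)
June 2023–August 2023: $1,442 + $4,570 + $402 = $6,414 (under)
July 2023–September 2023: $4,570 + $402 + $33,136 = $38,108 (under)
August 2023–October 2023: $402 + $33,136 + $24,499 = $58,037 (over)
September 2023–November 2023: $33,136 + $24,499 + $300 = $57,935 (over)
At least one window exceeds $56,000.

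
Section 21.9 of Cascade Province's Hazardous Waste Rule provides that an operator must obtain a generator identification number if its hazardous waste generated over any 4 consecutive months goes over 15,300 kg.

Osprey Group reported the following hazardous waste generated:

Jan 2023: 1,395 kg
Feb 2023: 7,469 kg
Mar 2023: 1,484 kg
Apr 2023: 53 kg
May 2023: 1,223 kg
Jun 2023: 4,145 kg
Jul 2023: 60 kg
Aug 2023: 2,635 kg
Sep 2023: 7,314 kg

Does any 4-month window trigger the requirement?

No

Jan 2023–Apr 2023: 1,395 kg + 7,469 kg + 1,484 kg + 53 kg = 10,401 kg (under)
Feb 2023–May 2023: 7,469 kg + 1,484 kg + 53 kg + 1,223 kg = 10,229 kg (under)
Mar 2023–Jun 2023: 1,484 kg + 53 kg + 1,223 kg + 4,145 kg = 6,905 kg (under)
Apr 2023–Jul 2023: 53 kg + 1,223 kg + 4,145 kg + 60 kg = 5,481 kg (under)
May 2023–Aug 2023: 1,223 kg + 4,145 kg + 60 kg + 2,635 kg = 8,063 kg (under)
Jun 2023–Sep 2023: 4,145 kg + 60 kg + 2,635 kg + 7,314 kg = 14,154 kg (under)
No window exceeds 15,300 kg.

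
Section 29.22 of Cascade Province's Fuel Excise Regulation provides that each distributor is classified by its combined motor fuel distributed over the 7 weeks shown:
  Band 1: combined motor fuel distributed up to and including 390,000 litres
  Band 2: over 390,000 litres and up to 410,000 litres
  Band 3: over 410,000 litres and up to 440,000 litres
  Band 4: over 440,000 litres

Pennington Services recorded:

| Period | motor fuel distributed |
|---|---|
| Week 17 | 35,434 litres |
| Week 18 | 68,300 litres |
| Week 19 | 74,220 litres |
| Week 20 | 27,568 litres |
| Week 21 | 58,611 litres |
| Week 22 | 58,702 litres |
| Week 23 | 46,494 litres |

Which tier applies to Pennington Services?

Combined motor fuel distributed: 35,434 litres + 68,300 litres + 74,220 litres + 27,568 litres + 58,611 litres + 58,702 litres + 46,494 litres = 369,329 litres.
369,329 litres ≤ 390,000 litres, so Band 1 applies.

Band 1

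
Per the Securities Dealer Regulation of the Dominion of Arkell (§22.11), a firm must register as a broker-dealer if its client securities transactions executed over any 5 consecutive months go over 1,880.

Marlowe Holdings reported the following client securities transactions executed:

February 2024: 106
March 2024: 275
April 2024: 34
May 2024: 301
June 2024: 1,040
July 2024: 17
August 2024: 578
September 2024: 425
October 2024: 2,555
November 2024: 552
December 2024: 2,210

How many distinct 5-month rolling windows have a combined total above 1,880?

5

February 2024–June 2024: 106 + 275 + 34 + 301 + 1,040 = 1,756 (under)
March 2024–July 2024: 275 + 34 + 301 + 1,040 + 17 = 1,667 (under)
April 2024–August 2024: 34 + 301 + 1,040 + 17 + 578 = 1,970 (over)
May 2024–September 2024: 301 + 1,040 + 17 + 578 + 425 = 2,361 (over)
June 2024–October 2024: 1,040 + 17 + 578 + 425 + 2,555 = 4,615 (over)
July 2024–November 2024: 17 + 578 + 425 + 2,555 + 552 = 4,127 (over)
August 2024–December 2024: 578 + 425 + 2,555 + 552 + 2,210 = 6,320 (over)
5 windows exceed the threshold.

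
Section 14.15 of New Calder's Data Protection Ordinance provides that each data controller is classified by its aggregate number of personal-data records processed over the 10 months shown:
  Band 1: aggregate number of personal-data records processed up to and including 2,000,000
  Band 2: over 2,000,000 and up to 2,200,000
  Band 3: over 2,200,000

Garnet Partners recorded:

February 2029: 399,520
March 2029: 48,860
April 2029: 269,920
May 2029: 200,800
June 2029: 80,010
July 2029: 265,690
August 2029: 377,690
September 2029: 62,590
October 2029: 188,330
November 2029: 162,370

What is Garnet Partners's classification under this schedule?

Aggregate number of personal-data records processed: 399,520 + 48,860 + 269,920 + 200,800 + 80,010 + 265,690 + 377,690 + 62,590 + 188,330 + 162,370 = 2,055,780.
2,000,000 < 2,055,780 ≤ 2,200,000, so Band 2 applies.

Band 2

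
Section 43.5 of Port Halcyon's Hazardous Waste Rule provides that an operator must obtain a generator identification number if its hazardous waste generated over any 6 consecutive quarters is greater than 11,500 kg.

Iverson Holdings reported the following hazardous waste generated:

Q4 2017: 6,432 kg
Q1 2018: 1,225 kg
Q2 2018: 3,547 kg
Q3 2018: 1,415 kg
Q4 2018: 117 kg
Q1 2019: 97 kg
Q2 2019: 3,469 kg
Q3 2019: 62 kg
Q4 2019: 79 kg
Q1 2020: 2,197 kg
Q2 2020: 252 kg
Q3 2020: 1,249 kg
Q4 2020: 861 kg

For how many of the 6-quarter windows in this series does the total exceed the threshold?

Q4 2017–Q1 2019: 6,432 kg + 1,225 kg + 3,547 kg + 1,415 kg + 117 kg + 97 kg = 12,833 kg (over)
Q1 2018–Q2 2019: 1,225 kg + 3,547 kg + 1,415 kg + 117 kg + 97 kg + 3,469 kg = 9,870 kg (under)
Q2 2018–Q3 2019: 3,547 kg + 1,415 kg + 117 kg + 97 kg + 3,469 kg + 62 kg = 8,707 kg (under)
Q3 2018–Q4 2019: 1,415 kg + 117 kg + 97 kg + 3,469 kg + 62 kg + 79 kg = 5,239 kg (under)
Q4 2018–Q1 2020: 117 kg + 97 kg + 3,469 kg + 62 kg + 79 kg + 2,197 kg = 6,021 kg (under)
Q1 2019–Q2 2020: 97 kg + 3,469 kg + 62 kg + 79 kg + 2,197 kg + 252 kg = 6,156 kg (under)
Q2 2019–Q3 2020: 3,469 kg + 62 kg + 79 kg + 2,197 kg + 252 kg + 1,249 kg = 7,308 kg (under)
Q3 2019–Q4 2020: 62 kg + 79 kg + 2,197 kg + 252 kg + 1,249 kg + 861 kg = 4,700 kg (under)
1 window exceeds the threshold.

1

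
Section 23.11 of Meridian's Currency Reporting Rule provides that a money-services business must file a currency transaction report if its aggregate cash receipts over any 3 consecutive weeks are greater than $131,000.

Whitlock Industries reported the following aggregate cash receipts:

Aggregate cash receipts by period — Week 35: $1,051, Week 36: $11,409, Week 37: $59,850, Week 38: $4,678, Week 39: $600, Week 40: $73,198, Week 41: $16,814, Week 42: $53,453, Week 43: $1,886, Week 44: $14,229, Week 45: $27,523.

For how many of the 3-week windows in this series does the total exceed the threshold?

1

Week 35–Week 37: $1,051 + $11,409 + $59,850 = $72,310 (under)
Week 36–Week 38: $11,409 + $59,850 + $4,678 = $75,937 (under)
Week 37–Week 39: $59,850 + $4,678 + $600 = $65,128 (under)
Week 38–Week 40: $4,678 + $600 + $73,198 = $78,476 (under)
Week 39–Week 41: $600 + $73,198 + $16,814 = $90,612 (under)
Week 40–Week 42: $73,198 + $16,814 + $53,453 = $143,465 (over)
Week 41–Week 43: $16,814 + $53,453 + $1,886 = $72,153 (under)
Week 42–Week 44: $53,453 + $1,886 + $14,229 = $69,568 (under)
Week 43–Week 45: $1,886 + $14,229 + $27,523 = $43,638 (under)
1 window exceeds the threshold.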